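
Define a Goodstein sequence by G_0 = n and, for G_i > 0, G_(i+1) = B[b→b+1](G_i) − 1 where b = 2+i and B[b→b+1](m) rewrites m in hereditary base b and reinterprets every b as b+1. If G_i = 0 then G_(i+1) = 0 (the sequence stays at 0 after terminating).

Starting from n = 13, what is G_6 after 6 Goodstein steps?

13 —HB2→ 2^(2 + 1) + 2^2 + 1 —bump→ 3^(3 + 1) + 3^3 + 1 = 109 —(−1)→ 108
108 —HB3→ 3^(3 + 1) + 3^3 —bump→ 4^(4 + 1) + 4^4 = 1280 —(−1)→ 1279
1279 —HB4→ 4^(4 + 1) + 3·4^3 + 3·4^2 + 3·4 + 3 —bump→ 5^(5 + 1) + 3·5^3 + 3·5^2 + 3·5 + 3 = 16093 —(−1)→ 16092
16092 —HB5→ 5^(5 + 1) + 3·5^3 + 3·5^2 + 3·5 + 2 —bump→ 6^(6 + 1) + 3·6^3 + 3·6^2 + 3·6 + 2 = 280712 —(−1)→ 280711
280711 —HB6→ 6^(6 + 1) + 3·6^3 + 3·6^2 + 3·6 + 1 —bump→ 7^(7 + 1) + 3·7^3 + 3·7^2 + 3·7 + 1 = 5765999 —(−1)→ 5765998
5765998 —HB7→ 7^(7 + 1) + 3·7^3 + 3·7^2 + 3·7 —bump→ 8^(8 + 1) + 3·8^3 + 3·8^2 + 3·8 = 134219480 —(−1)→ 134219479

134219479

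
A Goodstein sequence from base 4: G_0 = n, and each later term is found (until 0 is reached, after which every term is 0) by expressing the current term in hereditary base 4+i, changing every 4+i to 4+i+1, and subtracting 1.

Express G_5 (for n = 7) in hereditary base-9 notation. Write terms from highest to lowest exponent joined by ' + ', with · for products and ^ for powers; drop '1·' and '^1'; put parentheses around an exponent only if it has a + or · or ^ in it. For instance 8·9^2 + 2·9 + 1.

7 —HB4→ 4 + 3 —bump→ 5 + 3 = 8 —(−1)→ 7
7 —HB5→ 5 + 2 —bump→ 6 + 2 = 8 —(−1)→ 7
7 —HB6→ 6 + 1 —bump→ 7 + 1 = 8 —(−1)→ 7
7 —HB7→ 7 —bump→ 8 = 8 —(−1)→ 7
7 —HB8→ 7 —bump→ 7 = 7 —(−1)→ 6

6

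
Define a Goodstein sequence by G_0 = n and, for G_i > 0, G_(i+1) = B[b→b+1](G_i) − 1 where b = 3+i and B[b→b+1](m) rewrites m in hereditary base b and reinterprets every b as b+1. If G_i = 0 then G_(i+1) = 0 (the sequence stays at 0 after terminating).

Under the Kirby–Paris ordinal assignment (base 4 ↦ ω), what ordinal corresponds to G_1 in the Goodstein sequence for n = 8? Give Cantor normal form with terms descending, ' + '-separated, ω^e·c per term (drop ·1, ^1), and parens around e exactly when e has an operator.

G_0 = 8. HB_3(8) = 2·3 + 2. Bump = 10. G_1 = 9.
G_1 = 9. HB_4(9) = 2·4 + 1. Bump = 11. G_2 = 10.

ω·2 + 1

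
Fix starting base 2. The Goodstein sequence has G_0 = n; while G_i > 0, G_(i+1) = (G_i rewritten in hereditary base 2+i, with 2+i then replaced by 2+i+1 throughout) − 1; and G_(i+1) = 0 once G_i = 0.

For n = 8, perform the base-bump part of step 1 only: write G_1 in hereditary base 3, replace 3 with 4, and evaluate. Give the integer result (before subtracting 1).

554

G_0=8  [base 2] 2^(2 + 1)  →[2↦3]→  3^(3 + 1) = 81  −1 ⇒ G_1=80
G_1=80  [base 3] 2·3^3 + 2·3^2 + 2·3 + 2  →[3↦4]→  2·4^4 + 2·4^2 + 2·4 + 2 = 554  −1 ⇒ G_2=553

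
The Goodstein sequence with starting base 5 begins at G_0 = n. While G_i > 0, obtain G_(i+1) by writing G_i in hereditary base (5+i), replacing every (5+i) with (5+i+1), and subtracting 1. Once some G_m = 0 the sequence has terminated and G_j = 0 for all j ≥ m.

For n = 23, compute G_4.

step 0: 23 = 4·5 + 3; sub 6 for 5: 4·6 + 3; = 27; G_1 = 27−1 = 26
step 1: 26 = 4·6 + 2; sub 7 for 6: 4·7 + 2; = 30; G_2 = 30−1 = 29
step 2: 29 = 4·7 + 1; sub 8 for 7: 4·8 + 1; = 33; G_3 = 33−1 = 32
step 3: 32 = 4·8; sub 9 for 8: 4·9; = 36; G_4 = 36−1 = 35
step 4: 35 = 3·9 + 8; sub 10 for 9: 3·10 + 8; = 38; G_5 = 38−1 = 37

35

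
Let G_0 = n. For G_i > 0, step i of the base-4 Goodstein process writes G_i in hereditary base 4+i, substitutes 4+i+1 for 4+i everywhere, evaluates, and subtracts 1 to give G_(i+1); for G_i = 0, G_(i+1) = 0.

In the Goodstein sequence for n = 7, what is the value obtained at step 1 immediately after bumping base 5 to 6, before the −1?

base 4: 7 = 4 + 3; at 5: 5 + 3 = 8; next = 7
base 5: 7 = 5 + 2; at 6: 6 + 2 = 8; next = 7

8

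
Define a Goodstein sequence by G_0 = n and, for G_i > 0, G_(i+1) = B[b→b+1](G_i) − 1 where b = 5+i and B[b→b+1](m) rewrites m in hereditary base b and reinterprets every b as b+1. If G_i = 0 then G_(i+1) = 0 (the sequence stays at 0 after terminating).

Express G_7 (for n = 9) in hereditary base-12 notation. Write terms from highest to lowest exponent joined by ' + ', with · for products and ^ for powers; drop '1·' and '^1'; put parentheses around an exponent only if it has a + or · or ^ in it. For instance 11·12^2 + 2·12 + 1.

i=0: 9 = 5 + 4 (b=5); 5→6: 6 + 4 = 10; 10−1 = 9
i=1: 9 = 6 + 3 (b=6); 6→7: 7 + 3 = 10; 10−1 = 9
i=2: 9 = 7 + 2 (b=7); 7→8: 8 + 2 = 10; 10−1 = 9
i=3: 9 = 8 + 1 (b=8); 8→9: 9 + 1 = 10; 10−1 = 9
i=4: 9 = 9 (b=9); 9→10: 10 = 10; 10−1 = 9
i=5: 9 = 9 (b=10); 10→11: 9 = 9; 9−1 = 8
i=6: 8 = 8 (b=11); 11→12: 8 = 8; 8−1 = 7
i=7: 7 = 7 (b=12); 12→13: 7 = 7; 7−1 = 6

7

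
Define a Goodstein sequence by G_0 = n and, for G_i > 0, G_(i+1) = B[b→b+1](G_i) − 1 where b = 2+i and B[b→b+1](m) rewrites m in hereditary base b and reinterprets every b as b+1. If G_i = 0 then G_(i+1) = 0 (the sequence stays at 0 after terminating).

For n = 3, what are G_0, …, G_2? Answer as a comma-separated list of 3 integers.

3, 3, 3

i=0: 3 = 2 + 1 (b=2); 2→3: 3 + 1 = 4; 4−1 = 3
i=1: 3 = 3 (b=3); 3→4: 4 = 4; 4−1 = 3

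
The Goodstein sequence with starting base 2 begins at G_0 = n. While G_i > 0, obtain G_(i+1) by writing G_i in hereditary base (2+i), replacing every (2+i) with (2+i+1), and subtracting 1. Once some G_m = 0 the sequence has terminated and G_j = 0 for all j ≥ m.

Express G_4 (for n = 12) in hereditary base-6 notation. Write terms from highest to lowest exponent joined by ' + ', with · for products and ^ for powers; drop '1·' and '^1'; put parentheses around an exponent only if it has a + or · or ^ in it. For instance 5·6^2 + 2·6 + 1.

6^(6 + 1) + 2·6^2 + 6 + 5

12 —HB2→ 2^(2 + 1) + 2^2 —bump→ 3^(3 + 1) + 3^3 = 108 —(−1)→ 107
107 —HB3→ 3^(3 + 1) + 2·3^2 + 2·3 + 2 —bump→ 4^(4 + 1) + 2·4^2 + 2·4 + 2 = 1066 —(−1)→ 1065
1065 —HB4→ 4^(4 + 1) + 2·4^2 + 2·4 + 1 —bump→ 5^(5 + 1) + 2·5^2 + 2·5 + 1 = 15686 —(−1)→ 15685
15685 —HB5→ 5^(5 + 1) + 2·5^2 + 2·5 —bump→ 6^(6 + 1) + 2·6^2 + 2·6 = 280020 —(−1)→ 280019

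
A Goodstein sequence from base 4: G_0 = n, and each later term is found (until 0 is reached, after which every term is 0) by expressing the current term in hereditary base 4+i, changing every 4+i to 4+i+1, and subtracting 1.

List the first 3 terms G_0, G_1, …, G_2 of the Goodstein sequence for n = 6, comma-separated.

6, 6, 6

base 4: 6 = 4 + 2; at 5: 5 + 2 = 7; next = 6
base 5: 6 = 5 + 1; at 6: 6 + 1 = 7; next = 6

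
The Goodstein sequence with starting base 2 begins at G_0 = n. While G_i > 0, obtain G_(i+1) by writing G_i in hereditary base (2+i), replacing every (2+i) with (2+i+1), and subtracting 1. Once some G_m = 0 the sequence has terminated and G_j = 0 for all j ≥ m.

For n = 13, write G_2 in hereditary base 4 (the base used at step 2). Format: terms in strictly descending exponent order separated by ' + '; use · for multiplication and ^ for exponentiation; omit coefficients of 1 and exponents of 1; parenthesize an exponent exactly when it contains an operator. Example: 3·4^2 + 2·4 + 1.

4^(4 + 1) + 3·4^3 + 3·4^2 + 3·4 + 3

G_0 = 13. HB_2(13) = 2^(2 + 1) + 2^2 + 1. Bump = 109. G_1 = 108.
G_1 = 108. HB_3(108) = 3^(3 + 1) + 3^3. Bump = 1280. G_2 = 1279.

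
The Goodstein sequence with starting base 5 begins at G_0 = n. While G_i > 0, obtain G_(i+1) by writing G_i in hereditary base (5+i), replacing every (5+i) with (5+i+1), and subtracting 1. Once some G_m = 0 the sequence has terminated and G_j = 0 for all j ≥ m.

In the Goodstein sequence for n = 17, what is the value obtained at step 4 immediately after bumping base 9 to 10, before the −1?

i=0: 17 = 3·5 + 2 (b=5); 5→6: 3·6 + 2 = 20; 20−1 = 19
i=1: 19 = 3·6 + 1 (b=6); 6→7: 3·7 + 1 = 22; 22−1 = 21
i=2: 21 = 3·7 (b=7); 7→8: 3·8 = 24; 24−1 = 23
i=3: 23 = 2·8 + 7 (b=8); 8→9: 2·9 + 7 = 25; 25−1 = 24
i=4: 24 = 2·9 + 6 (b=9); 9→10: 2·10 + 6 = 26; 26−1 = 25

26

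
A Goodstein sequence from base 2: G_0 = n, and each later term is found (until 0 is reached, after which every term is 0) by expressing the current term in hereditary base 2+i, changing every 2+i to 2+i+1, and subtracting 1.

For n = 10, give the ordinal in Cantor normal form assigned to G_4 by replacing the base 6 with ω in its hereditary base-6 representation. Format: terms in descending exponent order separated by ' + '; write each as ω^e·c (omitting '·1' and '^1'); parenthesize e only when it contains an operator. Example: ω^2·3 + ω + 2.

ω^ω·5 + ω^5·5 + ω^4·5 + ω^3·5 + ω^2·5 + ω·5 + 5

G_0=10  [base 2] 2^(2 + 1) + 2  →[2↦3]→  3^(3 + 1) + 3 = 84  −1 ⇒ G_1=83
G_1=83  [base 3] 3^(3 + 1) + 2  →[3↦4]→  4^(4 + 1) + 2 = 1026  −1 ⇒ G_2=1025
G_2=1025  [base 4] 4^(4 + 1) + 1  →[4↦5]→  5^(5 + 1) + 1 = 15626  −1 ⇒ G_3=15625
G_3=15625  [base 5] 5^(5 + 1)  →[5↦6]→  6^(6 + 1) = 279936  −1 ⇒ G_4=279935
G_4=279935  [base 6] 5·6^6 + 5·6^5 + 5·6^4 + 5·6^3 + 5·6^2 + 5·6 + 5  →[6↦7]→  5·7^7 + 5·7^5 + 5·7^4 + 5·7^3 + 5·7^2 + 5·7 + 5 = 4215755  −1 ⇒ G_5=4215754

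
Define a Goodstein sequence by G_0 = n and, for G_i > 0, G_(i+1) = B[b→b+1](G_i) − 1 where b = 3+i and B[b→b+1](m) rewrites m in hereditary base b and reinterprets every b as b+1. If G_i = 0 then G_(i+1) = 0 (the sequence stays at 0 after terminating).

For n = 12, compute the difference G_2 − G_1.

8

(0) 12|_3 = 3^2 + 3 ↦ 4^2 + 4|_4 = 20 ⇒ 19
(1) 19|_4 = 4^2 + 3 ↦ 5^2 + 3|_5 = 28 ⇒ 27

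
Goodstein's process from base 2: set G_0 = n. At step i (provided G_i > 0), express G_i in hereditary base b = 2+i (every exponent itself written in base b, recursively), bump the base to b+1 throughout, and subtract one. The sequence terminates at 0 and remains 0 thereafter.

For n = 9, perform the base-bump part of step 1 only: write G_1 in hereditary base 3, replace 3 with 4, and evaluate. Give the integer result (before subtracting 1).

1024

(0) 9|_2 = 2^(2 + 1) + 1 ↦ 3^(3 + 1) + 1|_3 = 82 ⇒ 81
(1) 81|_3 = 3^(3 + 1) ↦ 4^(4 + 1)|_4 = 1024 ⇒ 1023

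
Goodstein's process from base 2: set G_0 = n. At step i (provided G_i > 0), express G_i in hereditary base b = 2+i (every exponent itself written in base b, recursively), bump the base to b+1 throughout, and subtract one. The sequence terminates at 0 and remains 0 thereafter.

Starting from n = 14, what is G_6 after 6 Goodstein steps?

G_0=14  [base 2] 2^(2 + 1) + 2^2 + 2  →[2↦3]→  3^(3 + 1) + 3^3 + 3 = 111  −1 ⇒ G_1=110
G_1=110  [base 3] 3^(3 + 1) + 3^3 + 2  →[3↦4]→  4^(4 + 1) + 4^4 + 2 = 1282  −1 ⇒ G_2=1281
G_2=1281  [base 4] 4^(4 + 1) + 4^4 + 1  →[4↦5]→  5^(5 + 1) + 5^5 + 1 = 18751  −1 ⇒ G_3=18750
G_3=18750  [base 5] 5^(5 + 1) + 5^5  →[5↦6]→  6^(6 + 1) + 6^6 = 326592  −1 ⇒ G_4=326591
G_4=326591  [base 6] 6^(6 + 1) + 5·6^5 + 5·6^4 + 5·6^3 + 5·6^2 + 5·6 + 5  →[6↦7]→  7^(7 + 1) + 5·7^5 + 5·7^4 + 5·7^3 + 5·7^2 + 5·7 + 5 = 5862841  −1 ⇒ G_5=5862840
G_5=5862840  [base 7] 7^(7 + 1) + 5·7^5 + 5·7^4 + 5·7^3 + 5·7^2 + 5·7 + 4  →[7↦8]→  8^(8 + 1) + 5·8^5 + 5·8^4 + 5·8^3 + 5·8^2 + 5·8 + 4 = 134404972  −1 ⇒ G_6=134404971
G_6=134404971  [base 8] 8^(8 + 1) + 5·8^5 + 5·8^4 + 5·8^3 + 5·8^2 + 5·8 + 3  →[8↦9]→  9^(9 + 1) + 5·9^5 + 5·9^4 + 5·9^3 + 5·9^2 + 5·9 + 3 = 3487116549  −1 ⇒ G_7=3487116548

134404971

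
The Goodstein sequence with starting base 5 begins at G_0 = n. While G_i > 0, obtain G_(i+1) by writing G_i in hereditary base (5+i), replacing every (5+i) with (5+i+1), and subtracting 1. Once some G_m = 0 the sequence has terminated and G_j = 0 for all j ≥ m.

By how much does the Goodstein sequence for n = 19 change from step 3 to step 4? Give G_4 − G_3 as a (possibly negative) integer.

(0) 19|_5 = 3·5 + 4 ↦ 3·6 + 4|_6 = 22 ⇒ 21
(1) 21|_6 = 3·6 + 3 ↦ 3·7 + 3|_7 = 24 ⇒ 23
(2) 23|_7 = 3·7 + 2 ↦ 3·8 + 2|_8 = 26 ⇒ 25
(3) 25|_8 = 3·8 + 1 ↦ 3·9 + 1|_9 = 28 ⇒ 27

2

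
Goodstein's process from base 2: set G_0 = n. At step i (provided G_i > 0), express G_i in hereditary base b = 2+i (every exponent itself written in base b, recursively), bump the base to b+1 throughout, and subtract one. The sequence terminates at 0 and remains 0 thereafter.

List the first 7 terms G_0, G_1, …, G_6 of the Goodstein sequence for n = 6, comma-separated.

6, 29, 257, 3125, 46655, 98039, 187243

G_0=6  [base 2] 2^2 + 2  →[2↦3]→  3^3 + 3 = 30  −1 ⇒ G_1=29
G_1=29  [base 3] 3^3 + 2  →[3↦4]→  4^4 + 2 = 258  −1 ⇒ G_2=257
G_2=257  [base 4] 4^4 + 1  →[4↦5]→  5^5 + 1 = 3126  −1 ⇒ G_3=3125
G_3=3125  [base 5] 5^5  →[5↦6]→  6^6 = 46656  −1 ⇒ G_4=46655
G_4=46655  [base 6] 5·6^5 + 5·6^4 + 5·6^3 + 5·6^2 + 5·6 + 5  →[6↦7]→  5·7^5 + 5·7^4 + 5·7^3 + 5·7^2 + 5·7 + 5 = 98040  −1 ⇒ G_5=98039
G_5=98039  [base 7] 5·7^5 + 5·7^4 + 5·7^3 + 5·7^2 + 5·7 + 4  →[7↦8]→  5·8^5 + 5·8^4 + 5·8^3 + 5·8^2 + 5·8 + 4 = 187244  −1 ⇒ G_6=187243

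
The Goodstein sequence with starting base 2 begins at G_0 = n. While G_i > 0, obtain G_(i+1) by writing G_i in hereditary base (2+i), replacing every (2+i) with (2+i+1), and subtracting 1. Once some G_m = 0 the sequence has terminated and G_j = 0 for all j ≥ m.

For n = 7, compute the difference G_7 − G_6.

[0] 7 ≡ 2^2 + 2 + 1 (base 2). Lift 3: 31. −1: 30.
[1] 30 ≡ 3^3 + 3 (base 3). Lift 4: 260. −1: 259.
[2] 259 ≡ 4^4 + 3 (base 4). Lift 5: 3128. −1: 3127.
[3] 3127 ≡ 5^5 + 2 (base 5). Lift 6: 46658. −1: 46657.
[4] 46657 ≡ 6^6 + 1 (base 6). Lift 7: 823544. −1: 823543.
[5] 823543 ≡ 7^7 (base 7). Lift 8: 16777216. −1: 16777215.
[6] 16777215 ≡ 7·8^7 + 7·8^6 + 7·8^5 + 7·8^4 + 7·8^3 + 7·8^2 + 7·8 + 7 (base 8). Lift 9: 37665880. −1: 37665879.

20888664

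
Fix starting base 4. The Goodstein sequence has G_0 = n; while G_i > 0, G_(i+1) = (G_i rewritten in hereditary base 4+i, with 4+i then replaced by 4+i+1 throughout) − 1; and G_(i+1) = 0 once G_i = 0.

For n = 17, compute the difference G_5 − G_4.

G_0 = 17. HB_4(17) = 4^2 + 1. Bump = 26. G_1 = 25.
G_1 = 25. HB_5(25) = 5^2. Bump = 36. G_2 = 35.
G_2 = 35. HB_6(35) = 5·6 + 5. Bump = 40. G_3 = 39.
G_3 = 39. HB_7(39) = 5·7 + 4. Bump = 44. G_4 = 43.
G_4 = 43. HB_8(43) = 5·8 + 3. Bump = 48. G_5 = 47.

4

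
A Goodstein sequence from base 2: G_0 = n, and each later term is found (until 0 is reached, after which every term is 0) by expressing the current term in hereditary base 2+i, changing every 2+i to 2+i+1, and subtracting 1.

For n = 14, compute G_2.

i=0: 14 = 2^(2 + 1) + 2^2 + 2 (b=2); 2→3: 3^(3 + 1) + 3^3 + 3 = 111; 111−1 = 110
i=1: 110 = 3^(3 + 1) + 3^3 + 2 (b=3); 3→4: 4^(4 + 1) + 4^4 + 2 = 1282; 1282−1 = 1281

1281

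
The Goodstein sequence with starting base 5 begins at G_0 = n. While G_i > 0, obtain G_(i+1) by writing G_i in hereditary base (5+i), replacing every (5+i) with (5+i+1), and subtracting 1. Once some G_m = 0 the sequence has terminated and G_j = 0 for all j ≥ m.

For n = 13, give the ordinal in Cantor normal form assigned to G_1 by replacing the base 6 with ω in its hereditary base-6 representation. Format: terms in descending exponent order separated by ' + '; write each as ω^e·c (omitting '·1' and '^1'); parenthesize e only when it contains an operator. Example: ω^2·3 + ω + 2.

ω·2 + 2

(0) 13|_5 = 2·5 + 3 ↦ 2·6 + 3|_6 = 15 ⇒ 14
(1) 14|_6 = 2·6 + 2 ↦ 2·7 + 2|_7 = 16 ⇒ 15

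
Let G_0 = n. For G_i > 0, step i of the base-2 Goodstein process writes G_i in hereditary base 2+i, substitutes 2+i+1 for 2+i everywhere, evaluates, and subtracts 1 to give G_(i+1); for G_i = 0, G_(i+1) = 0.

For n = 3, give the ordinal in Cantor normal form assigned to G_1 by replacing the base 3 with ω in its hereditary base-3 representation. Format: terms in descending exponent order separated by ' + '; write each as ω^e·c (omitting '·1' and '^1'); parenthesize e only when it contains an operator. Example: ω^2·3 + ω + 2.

[0] 3 ≡ 2 + 1 (base 2). Lift 3: 4. −1: 3.
[1] 3 ≡ 3 (base 3). Lift 4: 4. −1: 3.

ω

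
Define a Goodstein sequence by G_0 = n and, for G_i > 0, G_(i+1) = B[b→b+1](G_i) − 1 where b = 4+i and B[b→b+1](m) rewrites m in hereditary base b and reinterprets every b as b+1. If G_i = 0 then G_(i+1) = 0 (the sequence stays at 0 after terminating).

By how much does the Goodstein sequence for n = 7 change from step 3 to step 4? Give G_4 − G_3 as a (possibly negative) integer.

(0) 7|_4 = 4 + 3 ↦ 5 + 3|_5 = 8 ⇒ 7
(1) 7|_5 = 5 + 2 ↦ 6 + 2|_6 = 8 ⇒ 7
(2) 7|_6 = 6 + 1 ↦ 7 + 1|_7 = 8 ⇒ 7
(3) 7|_7 = 7 ↦ 8|_8 = 8 ⇒ 7

0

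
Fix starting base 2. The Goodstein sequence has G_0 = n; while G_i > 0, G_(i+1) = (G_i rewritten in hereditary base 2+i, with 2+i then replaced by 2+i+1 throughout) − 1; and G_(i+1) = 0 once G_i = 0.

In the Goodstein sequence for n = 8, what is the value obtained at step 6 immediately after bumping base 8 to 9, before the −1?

774841152

base 2: 8 = 2^(2 + 1); at 3: 3^(3 + 1) = 81; next = 80
base 3: 80 = 2·3^3 + 2·3^2 + 2·3 + 2; at 4: 2·4^4 + 2·4^2 + 2·4 + 2 = 554; next = 553
base 4: 553 = 2·4^4 + 2·4^2 + 2·4 + 1; at 5: 2·5^5 + 2·5^2 + 2·5 + 1 = 6311; next = 6310
base 5: 6310 = 2·5^5 + 2·5^2 + 2·5; at 6: 2·6^6 + 2·6^2 + 2·6 = 93396; next = 93395
base 6: 93395 = 2·6^6 + 2·6^2 + 6 + 5; at 7: 2·7^7 + 2·7^2 + 7 + 5 = 1647196; next = 1647195
base 7: 1647195 = 2·7^7 + 2·7^2 + 7 + 4; at 8: 2·8^8 + 2·8^2 + 8 + 4 = 33554572; next = 33554571
base 8: 33554571 = 2·8^8 + 2·8^2 + 8 + 3; at 9: 2·9^9 + 2·9^2 + 9 + 3 = 774841152; next = 774841151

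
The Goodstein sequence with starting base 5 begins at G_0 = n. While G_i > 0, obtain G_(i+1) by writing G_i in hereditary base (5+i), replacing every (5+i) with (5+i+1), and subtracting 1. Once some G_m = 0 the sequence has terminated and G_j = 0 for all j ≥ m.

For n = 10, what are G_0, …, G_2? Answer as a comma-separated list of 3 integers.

G_0=10  [base 5] 2·5  →[5↦6]→  2·6 = 12  −1 ⇒ G_1=11
G_1=11  [base 6] 6 + 5  →[6↦7]→  7 + 5 = 12  −1 ⇒ G_2=11

10, 11, 11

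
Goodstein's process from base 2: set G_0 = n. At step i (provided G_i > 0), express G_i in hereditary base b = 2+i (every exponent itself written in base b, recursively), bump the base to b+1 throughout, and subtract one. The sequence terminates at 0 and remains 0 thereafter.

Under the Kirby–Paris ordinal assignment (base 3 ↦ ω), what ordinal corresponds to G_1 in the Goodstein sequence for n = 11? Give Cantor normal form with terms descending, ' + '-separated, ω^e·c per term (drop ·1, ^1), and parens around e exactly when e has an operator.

ω^(ω + 1) + ω

step 0: 11 = 2^(2 + 1) + 2 + 1; sub 3 for 2: 3^(3 + 1) + 3 + 1; = 85; G_1 = 85−1 = 84
step 1: 84 = 3^(3 + 1) + 3; sub 4 for 3: 4^(4 + 1) + 4; = 1028; G_2 = 1028−1 = 1027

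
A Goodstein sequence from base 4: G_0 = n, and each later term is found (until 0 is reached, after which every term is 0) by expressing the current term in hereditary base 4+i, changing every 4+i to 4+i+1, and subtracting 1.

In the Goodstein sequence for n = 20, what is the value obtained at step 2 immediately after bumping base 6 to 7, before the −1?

52

20 —HB4→ 4^2 + 4 —bump→ 5^2 + 5 = 30 —(−1)→ 29
29 —HB5→ 5^2 + 4 —bump→ 6^2 + 4 = 40 —(−1)→ 39
39 —HB6→ 6^2 + 3 —bump→ 7^2 + 3 = 52 —(−1)→ 51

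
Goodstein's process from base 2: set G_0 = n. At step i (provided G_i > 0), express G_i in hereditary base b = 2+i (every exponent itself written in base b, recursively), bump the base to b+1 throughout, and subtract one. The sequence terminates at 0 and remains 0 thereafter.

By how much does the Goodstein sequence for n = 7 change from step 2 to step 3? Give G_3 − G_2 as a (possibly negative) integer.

base 2: 7 = 2^2 + 2 + 1; at 3: 3^3 + 3 + 1 = 31; next = 30
base 3: 30 = 3^3 + 3; at 4: 4^4 + 4 = 260; next = 259
base 4: 259 = 4^4 + 3; at 5: 5^5 + 3 = 3128; next = 3127

2868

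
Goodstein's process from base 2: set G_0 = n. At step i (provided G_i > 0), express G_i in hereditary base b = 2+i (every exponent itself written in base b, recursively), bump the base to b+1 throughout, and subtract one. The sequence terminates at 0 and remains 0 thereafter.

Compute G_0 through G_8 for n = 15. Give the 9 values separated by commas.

[0] 15 ≡ 2^(2 + 1) + 2^2 + 2 + 1 (base 2). Lift 3: 112. −1: 111.
[1] 111 ≡ 3^(3 + 1) + 3^3 + 3 (base 3). Lift 4: 1284. −1: 1283.
[2] 1283 ≡ 4^(4 + 1) + 4^4 + 3 (base 4). Lift 5: 18753. −1: 18752.
[3] 18752 ≡ 5^(5 + 1) + 5^5 + 2 (base 5). Lift 6: 326594. −1: 326593.
[4] 326593 ≡ 6^(6 + 1) + 6^6 + 1 (base 6). Lift 7: 6588345. −1: 6588344.
[5] 6588344 ≡ 7^(7 + 1) + 7^7 (base 7). Lift 8: 150994944. −1: 150994943.
[6] 150994943 ≡ 8^(8 + 1) + 7·8^7 + 7·8^6 + 7·8^5 + 7·8^4 + 7·8^3 + 7·8^2 + 7·8 + 7 (base 8). Lift 9: 3524450281. −1: 3524450280.
[7] 3524450280 ≡ 9^(9 + 1) + 7·9^7 + 7·9^6 + 7·9^5 + 7·9^4 + 7·9^3 + 7·9^2 + 7·9 + 6 (base 9). Lift 10: 100077777776. −1: 100077777775.

15, 111, 1283, 18752, 326593, 6588344, 150994943, 3524450280, 100077777775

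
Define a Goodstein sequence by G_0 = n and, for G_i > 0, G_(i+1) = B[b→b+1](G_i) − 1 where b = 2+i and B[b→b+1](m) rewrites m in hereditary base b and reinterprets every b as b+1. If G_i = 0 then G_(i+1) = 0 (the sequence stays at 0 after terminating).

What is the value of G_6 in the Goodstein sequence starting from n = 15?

G_0 = 15. HB_2(15) = 2^(2 + 1) + 2^2 + 2 + 1. Bump = 112. G_1 = 111.
G_1 = 111. HB_3(111) = 3^(3 + 1) + 3^3 + 3. Bump = 1284. G_2 = 1283.
G_2 = 1283. HB_4(1283) = 4^(4 + 1) + 4^4 + 3. Bump = 18753. G_3 = 18752.
G_3 = 18752. HB_5(18752) = 5^(5 + 1) + 5^5 + 2. Bump = 326594. G_4 = 326593.
G_4 = 326593. HB_6(326593) = 6^(6 + 1) + 6^6 + 1. Bump = 6588345. G_5 = 6588344.
G_5 = 6588344. HB_7(6588344) = 7^(7 + 1) + 7^7. Bump = 150994944. G_6 = 150994943.
G_6 = 150994943. HB_8(150994943) = 8^(8 + 1) + 7·8^7 + 7·8^6 + 7·8^5 + 7·8^4 + 7·8^3 + 7·8^2 + 7·8 + 7. Bump = 3524450281. G_7 = 3524450280.

150994943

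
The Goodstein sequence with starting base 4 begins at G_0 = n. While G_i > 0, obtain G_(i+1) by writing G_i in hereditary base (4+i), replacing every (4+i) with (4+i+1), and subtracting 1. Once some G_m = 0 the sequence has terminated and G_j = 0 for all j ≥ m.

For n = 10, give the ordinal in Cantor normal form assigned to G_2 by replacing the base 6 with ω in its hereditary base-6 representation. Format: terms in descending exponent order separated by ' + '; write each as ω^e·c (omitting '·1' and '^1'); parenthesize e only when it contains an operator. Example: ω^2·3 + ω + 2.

G_0 = 10. HB_4(10) = 2·4 + 2. Bump = 12. G_1 = 11.
G_1 = 11. HB_5(11) = 2·5 + 1. Bump = 13. G_2 = 12.

ω·2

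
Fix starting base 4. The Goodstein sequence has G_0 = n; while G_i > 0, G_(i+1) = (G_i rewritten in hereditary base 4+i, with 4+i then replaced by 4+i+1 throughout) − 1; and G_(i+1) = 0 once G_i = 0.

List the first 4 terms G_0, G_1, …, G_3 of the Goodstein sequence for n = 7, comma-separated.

7, 7, 7, 7

G_0 = 7. HB_4(7) = 4 + 3. Bump = 8. G_1 = 7.
G_1 = 7. HB_5(7) = 5 + 2. Bump = 8. G_2 = 7.
G_2 = 7. HB_6(7) = 6 + 1. Bump = 8. G_3 = 7.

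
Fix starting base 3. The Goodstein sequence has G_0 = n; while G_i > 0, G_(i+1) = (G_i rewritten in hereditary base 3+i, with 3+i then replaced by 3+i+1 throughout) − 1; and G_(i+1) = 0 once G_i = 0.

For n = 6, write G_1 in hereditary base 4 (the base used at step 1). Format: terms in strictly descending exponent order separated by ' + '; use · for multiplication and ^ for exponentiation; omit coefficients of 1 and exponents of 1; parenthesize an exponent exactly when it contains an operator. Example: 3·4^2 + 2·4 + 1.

4 + 3

[0] 6 ≡ 2·3 (base 3). Lift 4: 8. −1: 7.
[1] 7 ≡ 4 + 3 (base 4). Lift 5: 8. −1: 7.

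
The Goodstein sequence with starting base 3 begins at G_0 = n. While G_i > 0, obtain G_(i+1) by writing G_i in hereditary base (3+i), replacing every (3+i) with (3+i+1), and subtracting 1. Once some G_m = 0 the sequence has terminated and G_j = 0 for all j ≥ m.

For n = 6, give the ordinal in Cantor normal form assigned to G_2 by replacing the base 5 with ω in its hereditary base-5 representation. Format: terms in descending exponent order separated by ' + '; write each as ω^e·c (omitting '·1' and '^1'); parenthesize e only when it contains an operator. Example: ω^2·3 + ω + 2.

i=0: 6 = 2·3 (b=3); 3→4: 2·4 = 8; 8−1 = 7
i=1: 7 = 4 + 3 (b=4); 4→5: 5 + 3 = 8; 8−1 = 7

ω + 2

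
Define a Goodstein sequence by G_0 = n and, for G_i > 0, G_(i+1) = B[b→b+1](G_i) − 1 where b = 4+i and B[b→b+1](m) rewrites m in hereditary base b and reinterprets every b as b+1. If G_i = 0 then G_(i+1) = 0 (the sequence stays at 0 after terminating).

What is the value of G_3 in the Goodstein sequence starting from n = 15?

21

G_0 = 15. HB_4(15) = 3·4 + 3. Bump = 18. G_1 = 17.
G_1 = 17. HB_5(17) = 3·5 + 2. Bump = 20. G_2 = 19.
G_2 = 19. HB_6(19) = 3·6 + 1. Bump = 22. G_3 = 21.
G_3 = 21. HB_7(21) = 3·7. Bump = 24. G_4 = 23.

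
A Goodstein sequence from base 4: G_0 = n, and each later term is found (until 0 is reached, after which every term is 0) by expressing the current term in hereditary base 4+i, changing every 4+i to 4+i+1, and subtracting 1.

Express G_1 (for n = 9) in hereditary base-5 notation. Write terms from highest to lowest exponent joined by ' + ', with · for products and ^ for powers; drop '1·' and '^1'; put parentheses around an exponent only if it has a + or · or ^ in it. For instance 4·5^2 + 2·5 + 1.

step 0: 9 = 2·4 + 1; sub 5 for 4: 2·5 + 1; = 11; G_1 = 11−1 = 10
step 1: 10 = 2·5; sub 6 for 5: 2·6; = 12; G_2 = 12−1 = 11

2·5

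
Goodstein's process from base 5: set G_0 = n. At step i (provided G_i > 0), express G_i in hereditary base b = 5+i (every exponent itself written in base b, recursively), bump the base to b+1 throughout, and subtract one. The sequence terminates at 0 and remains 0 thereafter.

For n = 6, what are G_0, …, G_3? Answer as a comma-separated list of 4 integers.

6, 6, 6, 5

G_0=6  [base 5] 5 + 1  →[5↦6]→  6 + 1 = 7  −1 ⇒ G_1=6
G_1=6  [base 6] 6  →[6↦7]→  7 = 7  −1 ⇒ G_2=6
G_2=6  [base 7] 6  →[7↦8]→  6 = 6  −1 ⇒ G_3=5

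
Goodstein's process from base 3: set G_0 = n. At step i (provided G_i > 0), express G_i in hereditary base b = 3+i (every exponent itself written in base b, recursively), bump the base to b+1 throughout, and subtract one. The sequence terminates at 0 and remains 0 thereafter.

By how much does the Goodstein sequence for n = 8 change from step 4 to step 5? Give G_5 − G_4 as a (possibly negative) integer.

8 —HB3→ 2·3 + 2 —bump→ 2·4 + 2 = 10 —(−1)→ 9
9 —HB4→ 2·4 + 1 —bump→ 2·5 + 1 = 11 —(−1)→ 10
10 —HB5→ 2·5 —bump→ 2·6 = 12 —(−1)→ 11
11 —HB6→ 6 + 5 —bump→ 7 + 5 = 12 —(−1)→ 11
11 —HB7→ 7 + 4 —bump→ 8 + 4 = 12 —(−1)→ 11

0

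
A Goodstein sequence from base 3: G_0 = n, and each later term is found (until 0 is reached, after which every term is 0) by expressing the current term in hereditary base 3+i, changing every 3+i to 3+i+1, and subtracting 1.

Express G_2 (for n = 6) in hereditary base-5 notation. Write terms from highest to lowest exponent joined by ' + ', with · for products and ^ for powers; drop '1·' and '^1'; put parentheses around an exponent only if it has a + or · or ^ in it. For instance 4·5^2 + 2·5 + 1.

5 + 2

step 0: 6 = 2·3; sub 4 for 3: 2·4; = 8; G_1 = 8−1 = 7
step 1: 7 = 4 + 3; sub 5 for 4: 5 + 3; = 8; G_2 = 8−1 = 7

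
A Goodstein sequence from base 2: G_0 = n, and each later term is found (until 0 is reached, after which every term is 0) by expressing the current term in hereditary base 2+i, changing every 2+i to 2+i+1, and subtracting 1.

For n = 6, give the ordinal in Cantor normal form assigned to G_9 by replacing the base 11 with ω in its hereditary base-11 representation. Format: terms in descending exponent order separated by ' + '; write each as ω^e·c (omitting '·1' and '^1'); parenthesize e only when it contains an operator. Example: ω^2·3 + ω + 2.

G_0 = 6. HB_2(6) = 2^2 + 2. Bump = 30. G_1 = 29.
G_1 = 29. HB_3(29) = 3^3 + 2. Bump = 258. G_2 = 257.
G_2 = 257. HB_4(257) = 4^4 + 1. Bump = 3126. G_3 = 3125.
G_3 = 3125. HB_5(3125) = 5^5. Bump = 46656. G_4 = 46655.
G_4 = 46655. HB_6(46655) = 5·6^5 + 5·6^4 + 5·6^3 + 5·6^2 + 5·6 + 5. Bump = 98040. G_5 = 98039.
G_5 = 98039. HB_7(98039) = 5·7^5 + 5·7^4 + 5·7^3 + 5·7^2 + 5·7 + 4. Bump = 187244. G_6 = 187243.
G_6 = 187243. HB_8(187243) = 5·8^5 + 5·8^4 + 5·8^3 + 5·8^2 + 5·8 + 3. Bump = 332148. G_7 = 332147.
G_7 = 332147. HB_9(332147) = 5·9^5 + 5·9^4 + 5·9^3 + 5·9^2 + 5·9 + 2. Bump = 555552. G_8 = 555551.
G_8 = 555551. HB_10(555551) = 5·10^5 + 5·10^4 + 5·10^3 + 5·10^2 + 5·10 + 1. Bump = 885776. G_9 = 885775.

ω^5·5 + ω^4·5 + ω^3·5 + ω^2·5 + ω·5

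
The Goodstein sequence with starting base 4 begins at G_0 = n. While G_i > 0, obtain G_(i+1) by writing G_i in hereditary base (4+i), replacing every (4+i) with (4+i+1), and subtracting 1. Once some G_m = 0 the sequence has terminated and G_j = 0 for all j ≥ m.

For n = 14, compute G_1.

16

i=0: 14 = 3·4 + 2 (b=4); 4→5: 3·5 + 2 = 17; 17−1 = 16
i=1: 16 = 3·5 + 1 (b=5); 5→6: 3·6 + 1 = 19; 19−1 = 18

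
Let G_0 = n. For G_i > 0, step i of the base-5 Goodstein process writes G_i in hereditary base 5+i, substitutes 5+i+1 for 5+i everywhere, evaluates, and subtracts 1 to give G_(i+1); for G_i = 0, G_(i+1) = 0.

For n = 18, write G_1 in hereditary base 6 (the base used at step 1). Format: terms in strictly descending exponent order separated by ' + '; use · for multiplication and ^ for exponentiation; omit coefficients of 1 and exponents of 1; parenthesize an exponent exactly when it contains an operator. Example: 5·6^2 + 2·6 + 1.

3·6 + 2

base 5: 18 = 3·5 + 3; at 6: 3·6 + 3 = 21; next = 20
base 6: 20 = 3·6 + 2; at 7: 3·7 + 2 = 23; next = 22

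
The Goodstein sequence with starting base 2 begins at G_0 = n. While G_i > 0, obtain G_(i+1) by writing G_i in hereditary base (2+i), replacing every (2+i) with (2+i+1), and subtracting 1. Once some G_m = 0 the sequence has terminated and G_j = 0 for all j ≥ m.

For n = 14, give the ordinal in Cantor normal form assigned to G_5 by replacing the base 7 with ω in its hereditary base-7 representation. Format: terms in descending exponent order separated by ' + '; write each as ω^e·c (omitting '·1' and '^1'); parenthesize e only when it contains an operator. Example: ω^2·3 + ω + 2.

G_0 = 14. HB_2(14) = 2^(2 + 1) + 2^2 + 2. Bump = 111. G_1 = 110.
G_1 = 110. HB_3(110) = 3^(3 + 1) + 3^3 + 2. Bump = 1282. G_2 = 1281.
G_2 = 1281. HB_4(1281) = 4^(4 + 1) + 4^4 + 1. Bump = 18751. G_3 = 18750.
G_3 = 18750. HB_5(18750) = 5^(5 + 1) + 5^5. Bump = 326592. G_4 = 326591.
G_4 = 326591. HB_6(326591) = 6^(6 + 1) + 5·6^5 + 5·6^4 + 5·6^3 + 5·6^2 + 5·6 + 5. Bump = 5862841. G_5 = 5862840.
G_5 = 5862840. HB_7(5862840) = 7^(7 + 1) + 5·7^5 + 5·7^4 + 5·7^3 + 5·7^2 + 5·7 + 4. Bump = 134404972. G_6 = 134404971.

ω^(ω + 1) + ω^5·5 + ω^4·5 + ω^3·5 + ω^2·5 + ω·5 + 4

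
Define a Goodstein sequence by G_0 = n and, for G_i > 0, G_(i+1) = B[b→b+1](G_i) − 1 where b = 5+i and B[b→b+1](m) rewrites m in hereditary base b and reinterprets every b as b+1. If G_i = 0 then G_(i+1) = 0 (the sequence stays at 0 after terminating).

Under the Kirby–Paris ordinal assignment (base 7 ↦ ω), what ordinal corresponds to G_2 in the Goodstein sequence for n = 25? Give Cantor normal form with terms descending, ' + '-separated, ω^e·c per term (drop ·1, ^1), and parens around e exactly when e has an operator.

ω·5 + 4

base 5: 25 = 5^2; at 6: 6^2 = 36; next = 35
base 6: 35 = 5·6 + 5; at 7: 5·7 + 5 = 40; next = 39
base 7: 39 = 5·7 + 4; at 8: 5·8 + 4 = 44; next = 43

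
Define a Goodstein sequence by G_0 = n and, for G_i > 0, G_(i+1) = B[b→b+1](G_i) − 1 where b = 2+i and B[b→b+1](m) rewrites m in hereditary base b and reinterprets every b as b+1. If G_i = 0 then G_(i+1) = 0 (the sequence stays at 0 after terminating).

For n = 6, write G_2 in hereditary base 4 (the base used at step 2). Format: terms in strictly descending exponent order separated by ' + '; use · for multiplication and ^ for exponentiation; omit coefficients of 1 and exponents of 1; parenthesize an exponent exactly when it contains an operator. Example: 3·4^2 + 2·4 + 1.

4^4 + 1

step 0: 6 = 2^2 + 2; sub 3 for 2: 3^3 + 3; = 30; G_1 = 30−1 = 29
step 1: 29 = 3^3 + 2; sub 4 for 3: 4^4 + 2; = 258; G_2 = 258−1 = 257
step 2: 257 = 4^4 + 1; sub 5 for 4: 5^5 + 1; = 3126; G_3 = 3126−1 = 3125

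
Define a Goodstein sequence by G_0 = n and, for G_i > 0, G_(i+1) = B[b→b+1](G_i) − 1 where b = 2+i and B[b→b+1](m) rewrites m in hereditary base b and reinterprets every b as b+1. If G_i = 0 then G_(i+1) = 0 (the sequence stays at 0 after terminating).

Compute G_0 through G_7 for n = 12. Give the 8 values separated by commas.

12, 107, 1065, 15685, 280019, 5764910, 134217867, 3486784574

G_0=12  [base 2] 2^(2 + 1) + 2^2  →[2↦3]→  3^(3 + 1) + 3^3 = 108  −1 ⇒ G_1=107
G_1=107  [base 3] 3^(3 + 1) + 2·3^2 + 2·3 + 2  →[3↦4]→  4^(4 + 1) + 2·4^2 + 2·4 + 2 = 1066  −1 ⇒ G_2=1065
G_2=1065  [base 4] 4^(4 + 1) + 2·4^2 + 2·4 + 1  →[4↦5]→  5^(5 + 1) + 2·5^2 + 2·5 + 1 = 15686  −1 ⇒ G_3=15685
G_3=15685  [base 5] 5^(5 + 1) + 2·5^2 + 2·5  →[5↦6]→  6^(6 + 1) + 2·6^2 + 2·6 = 280020  −1 ⇒ G_4=280019
G_4=280019  [base 6] 6^(6 + 1) + 2·6^2 + 6 + 5  →[6↦7]→  7^(7 + 1) + 2·7^2 + 7 + 5 = 5764911  −1 ⇒ G_5=5764910
G_5=5764910  [base 7] 7^(7 + 1) + 2·7^2 + 7 + 4  →[7↦8]→  8^(8 + 1) + 2·8^2 + 8 + 4 = 134217868  −1 ⇒ G_6=134217867
G_6=134217867  [base 8] 8^(8 + 1) + 2·8^2 + 8 + 3  →[8↦9]→  9^(9 + 1) + 2·9^2 + 9 + 3 = 3486784575  −1 ⇒ G_7=3486784574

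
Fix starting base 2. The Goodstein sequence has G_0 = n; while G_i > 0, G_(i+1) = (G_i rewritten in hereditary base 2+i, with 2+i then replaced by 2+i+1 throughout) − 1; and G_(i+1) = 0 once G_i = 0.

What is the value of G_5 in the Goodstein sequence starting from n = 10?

10 —HB2→ 2^(2 + 1) + 2 —bump→ 3^(3 + 1) + 3 = 84 —(−1)→ 83
83 —HB3→ 3^(3 + 1) + 2 —bump→ 4^(4 + 1) + 2 = 1026 —(−1)→ 1025
1025 —HB4→ 4^(4 + 1) + 1 —bump→ 5^(5 + 1) + 1 = 15626 —(−1)→ 15625
15625 —HB5→ 5^(5 + 1) —bump→ 6^(6 + 1) = 279936 —(−1)→ 279935
279935 —HB6→ 5·6^6 + 5·6^5 + 5·6^4 + 5·6^3 + 5·6^2 + 5·6 + 5 —bump→ 5·7^7 + 5·7^5 + 5·7^4 + 5·7^3 + 5·7^2 + 5·7 + 5 = 4215755 —(−1)→ 4215754
4215754 —HB7→ 5·7^7 + 5·7^5 + 5·7^4 + 5·7^3 + 5·7^2 + 5·7 + 4 —bump→ 5·8^8 + 5·8^5 + 5·8^4 + 5·8^3 + 5·8^2 + 5·8 + 4 = 84073324 —(−1)→ 84073323

4215754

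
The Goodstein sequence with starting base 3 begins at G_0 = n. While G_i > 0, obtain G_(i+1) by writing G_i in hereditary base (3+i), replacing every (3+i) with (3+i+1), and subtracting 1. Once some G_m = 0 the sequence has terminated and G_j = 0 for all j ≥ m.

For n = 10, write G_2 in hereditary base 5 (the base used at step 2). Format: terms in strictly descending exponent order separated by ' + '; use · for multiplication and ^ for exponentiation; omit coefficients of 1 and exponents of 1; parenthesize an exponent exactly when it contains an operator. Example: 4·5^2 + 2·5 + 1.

G_0 = 10. HB_3(10) = 3^2 + 1. Bump = 17. G_1 = 16.
G_1 = 16. HB_4(16) = 4^2. Bump = 25. G_2 = 24.
G_2 = 24. HB_5(24) = 4·5 + 4. Bump = 28. G_3 = 27.

4·5 + 4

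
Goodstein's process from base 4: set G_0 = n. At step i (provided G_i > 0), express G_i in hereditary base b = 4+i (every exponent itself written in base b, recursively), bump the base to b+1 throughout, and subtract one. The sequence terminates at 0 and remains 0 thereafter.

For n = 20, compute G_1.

29

[0] 20 ≡ 4^2 + 4 (base 4). Lift 5: 30. −1: 29.
[1] 29 ≡ 5^2 + 4 (base 5). Lift 6: 40. −1: 39.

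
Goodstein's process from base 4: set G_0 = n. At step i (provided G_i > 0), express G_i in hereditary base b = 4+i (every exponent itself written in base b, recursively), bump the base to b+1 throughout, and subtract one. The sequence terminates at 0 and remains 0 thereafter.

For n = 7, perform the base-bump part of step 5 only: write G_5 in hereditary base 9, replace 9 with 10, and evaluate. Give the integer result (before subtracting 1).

6

[0] 7 ≡ 4 + 3 (base 4). Lift 5: 8. −1: 7.
[1] 7 ≡ 5 + 2 (base 5). Lift 6: 8. −1: 7.
[2] 7 ≡ 6 + 1 (base 6). Lift 7: 8. −1: 7.
[3] 7 ≡ 7 (base 7). Lift 8: 8. −1: 7.
[4] 7 ≡ 7 (base 8). Lift 9: 7. −1: 6.
[5] 6 ≡ 6 (base 9). Lift 10: 6. −1: 5.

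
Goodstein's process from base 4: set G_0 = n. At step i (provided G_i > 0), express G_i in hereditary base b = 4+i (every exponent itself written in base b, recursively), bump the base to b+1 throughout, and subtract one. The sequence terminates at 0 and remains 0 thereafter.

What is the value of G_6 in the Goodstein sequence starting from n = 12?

19

G_0 = 12. HB_4(12) = 3·4. Bump = 15. G_1 = 14.
G_1 = 14. HB_5(14) = 2·5 + 4. Bump = 16. G_2 = 15.
G_2 = 15. HB_6(15) = 2·6 + 3. Bump = 17. G_3 = 16.
G_3 = 16. HB_7(16) = 2·7 + 2. Bump = 18. G_4 = 17.
G_4 = 17. HB_8(17) = 2·8 + 1. Bump = 19. G_5 = 18.
G_5 = 18. HB_9(18) = 2·9. Bump = 20. G_6 = 19.
G_6 = 19. HB_10(19) = 10 + 9. Bump = 20. G_7 = 19.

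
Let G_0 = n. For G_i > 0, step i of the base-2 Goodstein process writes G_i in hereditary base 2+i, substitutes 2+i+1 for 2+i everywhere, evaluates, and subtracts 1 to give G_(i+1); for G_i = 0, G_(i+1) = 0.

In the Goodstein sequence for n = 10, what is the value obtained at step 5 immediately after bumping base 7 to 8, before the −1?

G_0=10  [base 2] 2^(2 + 1) + 2  →[2↦3]→  3^(3 + 1) + 3 = 84  −1 ⇒ G_1=83
G_1=83  [base 3] 3^(3 + 1) + 2  →[3↦4]→  4^(4 + 1) + 2 = 1026  −1 ⇒ G_2=1025
G_2=1025  [base 4] 4^(4 + 1) + 1  →[4↦5]→  5^(5 + 1) + 1 = 15626  −1 ⇒ G_3=15625
G_3=15625  [base 5] 5^(5 + 1)  →[5↦6]→  6^(6 + 1) = 279936  −1 ⇒ G_4=279935
G_4=279935  [base 6] 5·6^6 + 5·6^5 + 5·6^4 + 5·6^3 + 5·6^2 + 5·6 + 5  →[6↦7]→  5·7^7 + 5·7^5 + 5·7^4 + 5·7^3 + 5·7^2 + 5·7 + 5 = 4215755  −1 ⇒ G_5=4215754
G_5=4215754  [base 7] 5·7^7 + 5·7^5 + 5·7^4 + 5·7^3 + 5·7^2 + 5·7 + 4  →[7↦8]→  5·8^8 + 5·8^5 + 5·8^4 + 5·8^3 + 5·8^2 + 5·8 + 4 = 84073324  −1 ⇒ G_6=84073323

84073324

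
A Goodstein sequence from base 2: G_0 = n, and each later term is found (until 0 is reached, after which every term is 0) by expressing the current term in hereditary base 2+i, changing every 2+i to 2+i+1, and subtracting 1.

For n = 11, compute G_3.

(0) 11|_2 = 2^(2 + 1) + 2 + 1 ↦ 3^(3 + 1) + 3 + 1|_3 = 85 ⇒ 84
(1) 84|_3 = 3^(3 + 1) + 3 ↦ 4^(4 + 1) + 4|_4 = 1028 ⇒ 1027
(2) 1027|_4 = 4^(4 + 1) + 3 ↦ 5^(5 + 1) + 3|_5 = 15628 ⇒ 15627
(3) 15627|_5 = 5^(5 + 1) + 2 ↦ 6^(6 + 1) + 2|_6 = 279938 ⇒ 279937

15627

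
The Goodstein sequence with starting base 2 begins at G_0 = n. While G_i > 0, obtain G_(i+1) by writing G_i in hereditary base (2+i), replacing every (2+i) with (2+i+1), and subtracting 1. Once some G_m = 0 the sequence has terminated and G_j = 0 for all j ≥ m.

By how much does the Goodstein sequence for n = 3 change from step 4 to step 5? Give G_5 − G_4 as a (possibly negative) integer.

-1

i=0: 3 = 2 + 1 (b=2); 2→3: 3 + 1 = 4; 4−1 = 3
i=1: 3 = 3 (b=3); 3→4: 4 = 4; 4−1 = 3
i=2: 3 = 3 (b=4); 4→5: 3 = 3; 3−1 = 2
i=3: 2 = 2 (b=5); 5→6: 2 = 2; 2−1 = 1
i=4: 1 = 1 (b=6); 6→7: 1 = 1; 1−1 = 0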